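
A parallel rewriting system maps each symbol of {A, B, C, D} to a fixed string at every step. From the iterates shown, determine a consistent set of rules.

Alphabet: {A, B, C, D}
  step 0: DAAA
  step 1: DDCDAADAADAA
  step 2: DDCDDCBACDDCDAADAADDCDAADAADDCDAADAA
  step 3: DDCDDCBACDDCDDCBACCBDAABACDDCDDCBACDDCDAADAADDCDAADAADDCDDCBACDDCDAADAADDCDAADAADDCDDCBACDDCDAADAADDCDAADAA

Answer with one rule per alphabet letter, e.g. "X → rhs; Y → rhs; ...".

A->DAA, B->CB, C->BAC, D->DDC

  step 2 ⇒ step 3: DDCDDCBACDDCDAADAADDCDAADAADDCDAADAA ⇒ DDC·DDC·BAC·DDC·DDC·BAC·CB·DAA·BAC·DDC·DDC·BAC·DDC·DAA·DAA·DDC·DAA·DAA·DDC·DDC·BAC·DDC·DAA·DAA·DDC·DAA·DAA·DDC·DDC·BAC·DDC·DAA·DAA·DDC·DAA·DAA
    A ↦ DAA
    B ↦ CB
    C ↦ BAC
    D ↦ DDC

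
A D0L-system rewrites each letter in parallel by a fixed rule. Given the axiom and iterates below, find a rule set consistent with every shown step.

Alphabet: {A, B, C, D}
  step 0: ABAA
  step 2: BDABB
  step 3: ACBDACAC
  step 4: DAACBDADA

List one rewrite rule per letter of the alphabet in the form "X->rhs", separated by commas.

A->D, B->AC, C->A, D->B

  step 3 ⇒ step 4: ACBDACAC ⇒ D·A·AC·B·D·A·D·A
    A ↦ D
    B ↦ AC
    C ↦ A
    D ↦ B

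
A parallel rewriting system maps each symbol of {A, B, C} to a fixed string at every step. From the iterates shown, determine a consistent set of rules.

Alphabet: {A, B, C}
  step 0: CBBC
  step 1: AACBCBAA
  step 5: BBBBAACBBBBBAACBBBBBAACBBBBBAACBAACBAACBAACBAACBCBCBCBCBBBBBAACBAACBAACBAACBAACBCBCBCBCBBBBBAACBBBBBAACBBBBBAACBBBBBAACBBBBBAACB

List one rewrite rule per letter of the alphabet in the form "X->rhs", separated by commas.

  step 0 ⇒ step 1: CBBC ⇒ AA·CB·CB·AA
    B ↦ CB
    C ↦ AA
    A ↦ BB  (constrained at step 1)

A->BB, B->CB, C->AA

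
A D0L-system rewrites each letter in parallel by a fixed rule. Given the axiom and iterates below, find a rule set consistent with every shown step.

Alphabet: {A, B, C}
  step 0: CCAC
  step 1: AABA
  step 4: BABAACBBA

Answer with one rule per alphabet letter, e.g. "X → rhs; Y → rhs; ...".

A->B, B->AC, C->A

  step 0 ⇒ step 1: CCAC ⇒ A·A·B·A
    A ↦ B
    C ↦ A
    B ↦ AC  (constrained at step 1)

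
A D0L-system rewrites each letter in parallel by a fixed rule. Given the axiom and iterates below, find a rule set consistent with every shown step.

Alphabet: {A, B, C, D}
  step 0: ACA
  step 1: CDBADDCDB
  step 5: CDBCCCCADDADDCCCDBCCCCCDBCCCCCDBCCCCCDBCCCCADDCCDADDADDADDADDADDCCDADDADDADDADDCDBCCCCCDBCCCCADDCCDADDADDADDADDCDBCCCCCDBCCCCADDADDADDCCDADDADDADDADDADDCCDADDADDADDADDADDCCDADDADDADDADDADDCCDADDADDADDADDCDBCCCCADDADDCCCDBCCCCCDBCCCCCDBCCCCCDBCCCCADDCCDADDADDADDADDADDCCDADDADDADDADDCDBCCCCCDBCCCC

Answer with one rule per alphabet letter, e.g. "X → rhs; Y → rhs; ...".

  step 0 ⇒ step 1: ACA ⇒ CDB·ADD·CDB
    A ↦ CDB
    C ↦ ADD
    B ↦ D  (constrained at step 1)
    D ↦ CC  (constrained at step 1)

A->CDB, B->D, C->ADD, D->CC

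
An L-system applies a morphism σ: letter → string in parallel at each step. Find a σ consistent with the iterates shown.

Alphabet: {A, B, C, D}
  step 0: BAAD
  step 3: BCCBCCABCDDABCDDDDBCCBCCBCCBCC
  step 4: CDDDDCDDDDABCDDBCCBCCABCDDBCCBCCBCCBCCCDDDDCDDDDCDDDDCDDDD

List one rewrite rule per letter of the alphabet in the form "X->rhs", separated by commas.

  step 3 ⇒ step 4: BCCBCCABCDDABCDDDDBCCBCCBCCBCC ⇒ C·DD·DD·C·DD·DD·AB·C·DD·BCC·BCC·AB·C·DD·BCC·BCC·BCC·BCC·C·DD·DD·C·DD·DD·C·DD·DD·C·DD·DD
    A ↦ AB
    B ↦ C
    C ↦ DD
    D ↦ BCC

A->AB, B->C, C->DD, D->BCC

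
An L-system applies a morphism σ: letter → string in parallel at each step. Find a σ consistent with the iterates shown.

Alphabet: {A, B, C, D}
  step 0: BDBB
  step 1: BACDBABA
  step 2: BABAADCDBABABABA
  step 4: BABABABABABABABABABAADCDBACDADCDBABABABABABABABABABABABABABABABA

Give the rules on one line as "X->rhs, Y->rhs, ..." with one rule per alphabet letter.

A->BA, B->BA, C->AD, D->CD

  step 1 ⇒ step 2: BACDBABA ⇒ BA·BA·AD·CD·BA·BA·BA·BA
    A ↦ BA
    B ↦ BA
    C ↦ AD
    D ↦ CD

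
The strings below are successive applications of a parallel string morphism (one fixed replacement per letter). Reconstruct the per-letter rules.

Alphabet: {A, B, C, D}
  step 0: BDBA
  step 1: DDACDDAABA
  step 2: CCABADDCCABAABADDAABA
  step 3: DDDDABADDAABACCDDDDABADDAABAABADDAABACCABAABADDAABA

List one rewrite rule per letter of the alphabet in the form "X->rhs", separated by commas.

A->ABA, B->DDA, C->DD, D->C

  step 2 ⇒ step 3: CCABADDCCABAABADDAABA ⇒ DD·DD·ABA·DDA·ABA·C·C·DD·DD·ABA·DDA·ABA·ABA·DDA·ABA·C·C·ABA·ABA·DDA·ABA
    A ↦ ABA
    B ↦ DDA
    C ↦ DD
    D ↦ C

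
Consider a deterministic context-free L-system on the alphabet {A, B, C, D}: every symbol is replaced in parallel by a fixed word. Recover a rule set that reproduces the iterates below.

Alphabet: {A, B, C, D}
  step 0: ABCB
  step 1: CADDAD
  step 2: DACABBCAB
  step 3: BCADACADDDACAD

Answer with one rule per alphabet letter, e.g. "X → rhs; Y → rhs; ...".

A->CA, B->D, C->DA, D->B

  step 2 ⇒ step 3: DACABBCAB ⇒ B·CA·DA·CA·D·D·DA·CA·D
    A ↦ CA
    B ↦ D
    C ↦ DA
    D ↦ B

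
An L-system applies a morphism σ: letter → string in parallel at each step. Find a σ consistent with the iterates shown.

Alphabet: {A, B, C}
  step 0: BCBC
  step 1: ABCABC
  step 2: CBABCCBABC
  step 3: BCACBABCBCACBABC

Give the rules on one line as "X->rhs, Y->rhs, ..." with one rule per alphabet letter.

  step 2 ⇒ step 3: CBABCCBABC ⇒ BC·A·CB·A·BC·BC·A·CB·A·BC
    A ↦ CB
    B ↦ A
    C ↦ BC

A->CB, B->A, C->BC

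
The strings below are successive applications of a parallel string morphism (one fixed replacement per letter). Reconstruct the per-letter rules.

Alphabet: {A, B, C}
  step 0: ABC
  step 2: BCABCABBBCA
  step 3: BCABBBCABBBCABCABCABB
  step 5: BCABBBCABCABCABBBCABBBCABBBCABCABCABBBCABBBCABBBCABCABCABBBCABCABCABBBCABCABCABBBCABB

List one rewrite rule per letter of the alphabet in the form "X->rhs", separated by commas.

A->B, B->BCA, C->B

  step 2 ⇒ step 3: BCABCABBBCA ⇒ BCA·B·B·BCA·B·B·BCA·BCA·BCA·B·B
    A ↦ B
    B ↦ BCA
    C ↦ B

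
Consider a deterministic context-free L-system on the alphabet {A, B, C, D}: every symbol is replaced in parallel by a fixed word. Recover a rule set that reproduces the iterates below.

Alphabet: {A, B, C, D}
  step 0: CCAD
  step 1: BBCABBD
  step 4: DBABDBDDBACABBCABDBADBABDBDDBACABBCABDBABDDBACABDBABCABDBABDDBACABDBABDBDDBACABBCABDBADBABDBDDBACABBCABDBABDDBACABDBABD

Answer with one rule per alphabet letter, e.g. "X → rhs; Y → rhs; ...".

  step 0 ⇒ step 1: CCAD ⇒ B·B·CAB·BD
    A ↦ CAB
    C ↦ B
    D ↦ BD
    B ↦ DBA  (constrained at step 1)

A->CAB, B->DBA, C->B, D->BD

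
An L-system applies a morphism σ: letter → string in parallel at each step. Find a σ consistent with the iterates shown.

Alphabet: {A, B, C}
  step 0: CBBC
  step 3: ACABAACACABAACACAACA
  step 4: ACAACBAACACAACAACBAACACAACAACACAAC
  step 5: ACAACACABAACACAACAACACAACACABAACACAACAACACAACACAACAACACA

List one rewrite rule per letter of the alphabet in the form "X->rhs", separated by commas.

A->AC, B->BA, C->A

  step 4 ⇒ step 5: ACAACBAACACAACAACBAACACAACAACACAAC ⇒ AC·A·AC·AC·A·BA·AC·AC·A·AC·A·AC·AC·A·AC·AC·A·BA·AC·AC·A·AC·A·AC·AC·A·AC·AC·A·AC·A·AC·AC·A
    A ↦ AC
    B ↦ BA
    C ↦ A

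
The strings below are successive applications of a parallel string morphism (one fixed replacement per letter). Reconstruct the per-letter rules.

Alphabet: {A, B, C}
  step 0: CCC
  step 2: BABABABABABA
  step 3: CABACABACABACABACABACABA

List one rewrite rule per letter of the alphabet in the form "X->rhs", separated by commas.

A->BA, B->CA, C->AA

  step 2 ⇒ step 3: BABABABABABA ⇒ CA·BA·CA·BA·CA·BA·CA·BA·CA·BA·CA·BA
    A ↦ BA
    B ↦ CA
    C ↦ AA  (constrained at step 0)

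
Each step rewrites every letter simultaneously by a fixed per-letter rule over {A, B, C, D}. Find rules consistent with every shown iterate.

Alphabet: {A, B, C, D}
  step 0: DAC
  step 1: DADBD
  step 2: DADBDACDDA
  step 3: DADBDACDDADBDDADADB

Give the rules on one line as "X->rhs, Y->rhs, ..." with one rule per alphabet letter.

  step 2 ⇒ step 3: DADBDACDDA ⇒ DA·DB·DA·CD·DA·DB·D·DA·DA·DB
    A ↦ DB
    B ↦ CD
    C ↦ D
    D ↦ DA

A->DB, B->CD, C->D, D->DA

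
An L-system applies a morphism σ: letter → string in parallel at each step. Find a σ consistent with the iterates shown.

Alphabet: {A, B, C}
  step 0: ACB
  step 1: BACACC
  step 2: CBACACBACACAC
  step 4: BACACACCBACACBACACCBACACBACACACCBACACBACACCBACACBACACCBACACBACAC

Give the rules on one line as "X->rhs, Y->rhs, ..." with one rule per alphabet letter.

  step 1 ⇒ step 2: BACACC ⇒ C·BAC·AC·BAC·AC·AC
    A ↦ BAC
    B ↦ C
    C ↦ AC

A->BAC, B->C, C->AC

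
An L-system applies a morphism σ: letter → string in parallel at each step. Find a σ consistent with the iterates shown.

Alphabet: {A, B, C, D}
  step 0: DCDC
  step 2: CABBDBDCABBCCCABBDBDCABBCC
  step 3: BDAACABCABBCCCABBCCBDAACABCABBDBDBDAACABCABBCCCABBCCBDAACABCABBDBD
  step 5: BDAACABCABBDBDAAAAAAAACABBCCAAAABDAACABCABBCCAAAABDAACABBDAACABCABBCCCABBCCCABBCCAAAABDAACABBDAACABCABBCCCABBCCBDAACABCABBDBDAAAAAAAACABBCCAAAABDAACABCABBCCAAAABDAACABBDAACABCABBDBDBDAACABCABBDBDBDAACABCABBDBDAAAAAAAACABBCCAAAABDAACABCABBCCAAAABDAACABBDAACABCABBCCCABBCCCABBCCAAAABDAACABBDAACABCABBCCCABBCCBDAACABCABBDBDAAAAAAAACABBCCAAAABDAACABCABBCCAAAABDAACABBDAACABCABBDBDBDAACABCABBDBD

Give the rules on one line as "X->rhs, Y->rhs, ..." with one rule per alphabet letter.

A->AA, B->CAB, C->BD, D->BCC

  step 2 ⇒ step 3: CABBDBDCABBCCCABBDBDCABBCC ⇒ BD·AA·CAB·CAB·BCC·CAB·BCC·BD·AA·CAB·CAB·BD·BD·BD·AA·CAB·CAB·BCC·CAB·BCC·BD·AA·CAB·CAB·BD·BD
    A ↦ AA
    B ↦ CAB
    C ↦ BD
    D ↦ BCC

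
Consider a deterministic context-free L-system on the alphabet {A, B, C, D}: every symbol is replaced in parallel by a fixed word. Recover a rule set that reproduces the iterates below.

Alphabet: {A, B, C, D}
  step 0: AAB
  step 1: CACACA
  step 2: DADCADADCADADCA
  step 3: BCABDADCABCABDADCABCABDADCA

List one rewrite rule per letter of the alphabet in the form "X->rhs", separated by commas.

  step 2 ⇒ step 3: DADCADADCADADCA ⇒ B·CA·B·DAD·CA·B·CA·B·DAD·CA·B·CA·B·DAD·CA
    A ↦ CA
    C ↦ DAD
    D ↦ B
  step 0 ⇒ step 1: AAB ⇒ CA·CA·CA
    B ↦ CA

A->CA, B->CA, C->DAD, D->B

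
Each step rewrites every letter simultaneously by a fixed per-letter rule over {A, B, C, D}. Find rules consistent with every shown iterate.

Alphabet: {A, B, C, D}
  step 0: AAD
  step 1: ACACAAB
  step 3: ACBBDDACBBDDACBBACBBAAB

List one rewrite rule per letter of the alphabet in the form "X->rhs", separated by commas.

A->AC, B->D, C->BB, D->AAB

  step 0 ⇒ step 1: AAD ⇒ AC·AC·AAB
    A ↦ AC
    D ↦ AAB
    B ↦ D  (constrained at step 1)
    C ↦ BB  (constrained at step 1)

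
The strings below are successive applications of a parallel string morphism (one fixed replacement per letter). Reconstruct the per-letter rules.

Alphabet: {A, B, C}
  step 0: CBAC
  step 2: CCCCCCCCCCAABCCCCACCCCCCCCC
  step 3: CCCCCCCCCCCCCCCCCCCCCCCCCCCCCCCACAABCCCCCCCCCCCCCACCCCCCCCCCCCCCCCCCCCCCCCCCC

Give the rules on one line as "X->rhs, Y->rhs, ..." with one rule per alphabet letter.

  step 2 ⇒ step 3: CCCCCCCCCCAABCCCCACCCCCCCCC ⇒ CCC·CCC·CCC·CCC·CCC·CCC·CCC·CCC·CCC·CCC·CA·CA·AB·CCC·CCC·CCC·CCC·CA·CCC·CCC·CCC·CCC·CCC·CCC·CCC·CCC·CCC
    A ↦ CA
    B ↦ AB
    C ↦ CCC

A->CA, B->AB, C->CCC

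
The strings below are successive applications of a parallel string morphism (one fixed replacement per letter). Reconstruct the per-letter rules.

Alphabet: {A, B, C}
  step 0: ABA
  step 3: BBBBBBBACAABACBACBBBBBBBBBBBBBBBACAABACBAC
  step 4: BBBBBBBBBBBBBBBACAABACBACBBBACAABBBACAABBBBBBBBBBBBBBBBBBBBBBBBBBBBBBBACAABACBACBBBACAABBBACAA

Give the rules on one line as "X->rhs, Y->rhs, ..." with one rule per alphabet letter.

A->BAC, B->BB, C->AA

  step 3 ⇒ step 4: BBBBBBBACAABACBACBBBBBBBBBBBBBBBACAABACBAC ⇒ BB·BB·BB·BB·BB·BB·BB·BAC·AA·BAC·BAC·BB·BAC·AA·BB·BAC·AA·BB·BB·BB·BB·BB·BB·BB·BB·BB·BB·BB·BB·BB·BB·BB·BAC·AA·BAC·BAC·BB·BAC·AA·BB·BAC·AA
    A ↦ BAC
    B ↦ BB
    C ↦ AA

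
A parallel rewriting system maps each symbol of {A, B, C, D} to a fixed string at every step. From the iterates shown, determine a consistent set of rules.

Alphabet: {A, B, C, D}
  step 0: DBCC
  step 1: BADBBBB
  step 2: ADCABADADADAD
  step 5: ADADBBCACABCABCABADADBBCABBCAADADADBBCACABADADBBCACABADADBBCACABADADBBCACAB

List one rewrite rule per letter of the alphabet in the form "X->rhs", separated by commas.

  step 1 ⇒ step 2: BADBBBB ⇒ AD·CA·B·AD·AD·AD·AD
    A ↦ CA
    B ↦ AD
    D ↦ B
  step 0 ⇒ step 1: DBCC ⇒ B·AD·BB·BB
    C ↦ BB

A->CA, B->AD, C->BB, D->B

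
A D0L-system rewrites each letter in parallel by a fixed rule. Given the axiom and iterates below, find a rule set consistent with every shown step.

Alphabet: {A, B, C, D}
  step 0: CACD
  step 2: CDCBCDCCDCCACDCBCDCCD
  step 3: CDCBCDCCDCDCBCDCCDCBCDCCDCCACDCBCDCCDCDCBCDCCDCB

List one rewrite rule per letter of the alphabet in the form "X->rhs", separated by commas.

A->CA, B->CD, C->CDC, D->B

  step 2 ⇒ step 3: CDCBCDCCDCCACDCBCDCCD ⇒ CDC·B·CDC·CD·CDC·B·CDC·CDC·B·CDC·CDC·CA·CDC·B·CDC·CD·CDC·B·CDC·CDC·B
    A ↦ CA
    B ↦ CD
    C ↦ CDC
    D ↦ B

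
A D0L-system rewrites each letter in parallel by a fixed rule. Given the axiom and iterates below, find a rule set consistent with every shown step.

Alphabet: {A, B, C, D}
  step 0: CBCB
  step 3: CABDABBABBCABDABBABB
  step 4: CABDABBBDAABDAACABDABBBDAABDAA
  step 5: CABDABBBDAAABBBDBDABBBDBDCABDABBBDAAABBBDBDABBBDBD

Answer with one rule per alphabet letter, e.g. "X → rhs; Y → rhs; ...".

A->BD, B->A, C->CA, D->BB

  step 4 ⇒ step 5: CABDABBBDAABDAACABDABBBDAABDAA ⇒ CA·BD·A·BB·BD·A·A·A·BB·BD·BD·A·BB·BD·BD·CA·BD·A·BB·BD·A·A·A·BB·BD·BD·A·BB·BD·BD
    A ↦ BD
    B ↦ A
    C ↦ CA
    D ↦ BB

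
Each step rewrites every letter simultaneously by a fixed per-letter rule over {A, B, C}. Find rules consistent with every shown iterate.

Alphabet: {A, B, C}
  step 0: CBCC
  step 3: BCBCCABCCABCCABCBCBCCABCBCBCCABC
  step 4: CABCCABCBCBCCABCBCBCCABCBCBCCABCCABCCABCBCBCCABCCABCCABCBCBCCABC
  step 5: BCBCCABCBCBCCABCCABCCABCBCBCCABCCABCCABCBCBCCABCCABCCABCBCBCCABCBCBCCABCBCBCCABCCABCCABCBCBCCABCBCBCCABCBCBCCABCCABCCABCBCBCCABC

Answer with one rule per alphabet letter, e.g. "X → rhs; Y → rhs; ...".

A->BC, B->CA, C->BC

  step 4 ⇒ step 5: CABCCABCBCBCCABCBCBCCABCBCBCCABCCABCCABCBCBCCABCCABCCABCBCBCCABC ⇒ BC·BC·CA·BC·BC·BC·CA·BC·CA·BC·CA·BC·BC·BC·CA·BC·CA·BC·CA·BC·BC·BC·CA·BC·CA·BC·CA·BC·BC·BC·CA·BC·BC·BC·CA·BC·BC·BC·CA·BC·CA·BC·CA·BC·BC·BC·CA·BC·BC·BC·CA·BC·BC·BC·CA·BC·CA·BC·CA·BC·BC·BC·CA·BC
    A ↦ BC
    B ↦ CA
    C ↦ BC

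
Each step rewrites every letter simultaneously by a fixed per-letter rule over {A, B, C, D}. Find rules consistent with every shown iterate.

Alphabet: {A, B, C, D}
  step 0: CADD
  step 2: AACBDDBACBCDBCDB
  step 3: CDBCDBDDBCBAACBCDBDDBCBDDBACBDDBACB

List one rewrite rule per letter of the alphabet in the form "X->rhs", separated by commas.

  step 2 ⇒ step 3: AACBDDBACBCDBCDB ⇒ CDB·CDB·DDB·CB·A·A·CB·CDB·DDB·CB·DDB·A·CB·DDB·A·CB
    A ↦ CDB
    B ↦ CB
    C ↦ DDB
    D ↦ A

A->CDB, B->CB, C->DDB, D->A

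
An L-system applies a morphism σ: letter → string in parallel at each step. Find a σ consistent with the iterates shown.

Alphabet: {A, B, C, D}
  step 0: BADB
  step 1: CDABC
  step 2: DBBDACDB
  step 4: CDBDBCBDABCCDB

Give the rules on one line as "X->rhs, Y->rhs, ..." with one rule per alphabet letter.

  step 1 ⇒ step 2: CDABC ⇒ DB·B·DA·C·DB
    A ↦ DA
    B ↦ C
    C ↦ DB
    D ↦ B

A->DA, B->C, C->DB, D->B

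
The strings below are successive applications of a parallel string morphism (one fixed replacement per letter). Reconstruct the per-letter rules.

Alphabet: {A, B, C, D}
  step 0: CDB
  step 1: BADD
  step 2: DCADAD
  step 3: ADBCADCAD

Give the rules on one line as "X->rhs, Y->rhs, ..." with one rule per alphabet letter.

A->C, B->D, C->B, D->AD

  step 2 ⇒ step 3: DCADAD ⇒ AD·B·C·AD·C·AD
    A ↦ C
    C ↦ B
    D ↦ AD
  step 0 ⇒ step 1: CDB ⇒ B·AD·D
    B ↦ D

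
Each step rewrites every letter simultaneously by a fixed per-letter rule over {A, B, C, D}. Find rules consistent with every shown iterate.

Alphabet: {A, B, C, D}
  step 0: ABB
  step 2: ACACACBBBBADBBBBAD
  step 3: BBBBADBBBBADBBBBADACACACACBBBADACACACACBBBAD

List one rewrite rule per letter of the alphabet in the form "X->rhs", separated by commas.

A->BBB, B->AC, C->BAD, D->AD

  step 2 ⇒ step 3: ACACACBBBBADBBBBAD ⇒ BBB·BAD·BBB·BAD·BBB·BAD·AC·AC·AC·AC·BBB·AD·AC·AC·AC·AC·BBB·AD
    A ↦ BBB
    B ↦ AC
    C ↦ BAD
    D ↦ AD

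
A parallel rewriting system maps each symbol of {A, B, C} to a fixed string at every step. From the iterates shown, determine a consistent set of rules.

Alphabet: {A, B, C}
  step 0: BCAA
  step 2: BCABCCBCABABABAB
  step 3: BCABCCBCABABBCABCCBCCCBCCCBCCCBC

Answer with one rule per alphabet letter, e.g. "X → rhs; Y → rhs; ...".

A->CC, B->BC, C->AB

  step 2 ⇒ step 3: BCABCCBCABABABAB ⇒ BC·AB·CC·BC·AB·AB·BC·AB·CC·BC·CC·BC·CC·BC·CC·BC
    A ↦ CC
    B ↦ BC
    C ↦ AB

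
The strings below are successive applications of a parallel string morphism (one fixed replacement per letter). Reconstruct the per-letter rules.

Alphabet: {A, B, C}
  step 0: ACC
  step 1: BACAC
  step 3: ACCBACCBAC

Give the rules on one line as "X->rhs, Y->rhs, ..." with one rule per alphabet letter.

  step 0 ⇒ step 1: ACC ⇒ B·AC·AC
    A ↦ B
    C ↦ AC
    B ↦ C  (constrained at step 1)

A->B, B->C, C->AC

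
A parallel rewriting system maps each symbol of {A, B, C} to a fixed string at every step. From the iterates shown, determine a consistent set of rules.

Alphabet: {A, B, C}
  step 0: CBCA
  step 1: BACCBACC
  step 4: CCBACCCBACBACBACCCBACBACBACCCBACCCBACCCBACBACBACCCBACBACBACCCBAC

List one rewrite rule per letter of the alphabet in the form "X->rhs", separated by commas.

A->C, B->C, C->BAC

  step 0 ⇒ step 1: CBCA ⇒ BAC·C·BAC·C
    A ↦ C
    B ↦ C
    C ↦ BAC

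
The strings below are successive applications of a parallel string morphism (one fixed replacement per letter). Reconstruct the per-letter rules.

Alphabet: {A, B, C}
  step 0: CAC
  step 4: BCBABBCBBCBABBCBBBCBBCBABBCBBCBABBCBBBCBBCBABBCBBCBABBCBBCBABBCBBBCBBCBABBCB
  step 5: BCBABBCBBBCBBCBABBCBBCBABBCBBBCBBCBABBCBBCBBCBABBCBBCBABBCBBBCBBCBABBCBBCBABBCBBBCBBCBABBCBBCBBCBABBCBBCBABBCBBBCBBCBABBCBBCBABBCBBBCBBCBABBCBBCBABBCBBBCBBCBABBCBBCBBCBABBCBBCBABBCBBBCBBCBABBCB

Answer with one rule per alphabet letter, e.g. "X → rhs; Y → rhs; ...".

A->B, B->BCB, C->AB

  step 4 ⇒ step 5: BCBABBCBBCBABBCBBBCBBCBABBCBBCBABBCBBBCBBCBABBCBBCBABBCBBCBABBCBBBCBBCBABBCB ⇒ BCB·AB·BCB·B·BCB·BCB·AB·BCB·BCB·AB·BCB·B·BCB·BCB·AB·BCB·BCB·BCB·AB·BCB·BCB·AB·BCB·B·BCB·BCB·AB·BCB·BCB·AB·BCB·B·BCB·BCB·AB·BCB·BCB·BCB·AB·BCB·BCB·AB·BCB·B·BCB·BCB·AB·BCB·BCB·AB·BCB·B·BCB·BCB·AB·BCB·BCB·AB·BCB·B·BCB·BCB·AB·BCB·BCB·BCB·AB·BCB·BCB·AB·BCB·B·BCB·BCB·AB·BCB
    A ↦ B
    B ↦ BCB
    C ↦ AB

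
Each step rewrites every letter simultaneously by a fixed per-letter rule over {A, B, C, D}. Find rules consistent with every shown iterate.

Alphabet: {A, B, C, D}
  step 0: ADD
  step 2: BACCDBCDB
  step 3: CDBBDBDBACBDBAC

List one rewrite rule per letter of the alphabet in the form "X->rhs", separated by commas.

  step 2 ⇒ step 3: BACCDBCDB ⇒ C·DB·BD·BD·BA·C·BD·BA·C
    A ↦ DB
    B ↦ C
    C ↦ BD
    D ↦ BA

A->DB, B->C, C->BD, D->BA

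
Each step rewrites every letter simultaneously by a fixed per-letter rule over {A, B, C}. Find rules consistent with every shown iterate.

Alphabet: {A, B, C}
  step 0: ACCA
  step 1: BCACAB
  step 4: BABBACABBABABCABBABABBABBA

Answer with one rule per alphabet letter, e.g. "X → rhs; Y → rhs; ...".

  step 0 ⇒ step 1: ACCA ⇒ B·CA·CA·B
    A ↦ B
    C ↦ CA
    B ↦ BA  (constrained at step 1)

A->B, B->BA, C->CA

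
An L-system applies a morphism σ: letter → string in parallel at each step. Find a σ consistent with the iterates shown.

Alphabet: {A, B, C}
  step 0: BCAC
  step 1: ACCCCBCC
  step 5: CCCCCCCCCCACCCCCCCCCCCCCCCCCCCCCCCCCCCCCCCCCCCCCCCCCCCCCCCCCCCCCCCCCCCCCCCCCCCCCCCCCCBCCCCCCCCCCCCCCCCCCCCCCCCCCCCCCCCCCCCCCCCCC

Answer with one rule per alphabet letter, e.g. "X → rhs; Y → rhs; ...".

  step 0 ⇒ step 1: BCAC ⇒ AC·CC·CB·CC
    A ↦ CB
    B ↦ AC
    C ↦ CC

A->CB, B->AC, C->CC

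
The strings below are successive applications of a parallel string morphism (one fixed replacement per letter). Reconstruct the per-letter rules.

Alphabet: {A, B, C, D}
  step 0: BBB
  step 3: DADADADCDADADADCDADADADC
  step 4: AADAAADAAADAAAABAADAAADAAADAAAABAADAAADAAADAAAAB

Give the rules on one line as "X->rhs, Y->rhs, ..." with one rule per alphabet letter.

  step 3 ⇒ step 4: DADADADCDADADADCDADADADC ⇒ AA·DA·AA·DA·AA·DA·AA·AB·AA·DA·AA·DA·AA·DA·AA·AB·AA·DA·AA·DA·AA·DA·AA·AB
    A ↦ DA
    C ↦ AB
    D ↦ AA
    B ↦ DC  (constrained at step 0)

A->DA, B->DC, C->AB, D->AA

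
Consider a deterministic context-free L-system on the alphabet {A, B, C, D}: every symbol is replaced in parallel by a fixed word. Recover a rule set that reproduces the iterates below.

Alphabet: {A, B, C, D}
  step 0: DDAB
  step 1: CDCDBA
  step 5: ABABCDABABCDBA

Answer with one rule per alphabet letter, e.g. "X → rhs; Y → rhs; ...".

A->B, B->A, C->B, D->CD

  step 0 ⇒ step 1: DDAB ⇒ CD·CD·B·A
    A ↦ B
    B ↦ A
    D ↦ CD
    C ↦ B  (constrained at step 1)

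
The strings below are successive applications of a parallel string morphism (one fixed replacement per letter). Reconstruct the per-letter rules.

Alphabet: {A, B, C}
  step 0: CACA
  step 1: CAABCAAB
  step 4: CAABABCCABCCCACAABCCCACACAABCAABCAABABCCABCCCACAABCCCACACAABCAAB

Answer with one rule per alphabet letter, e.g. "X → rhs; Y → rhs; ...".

A->AB, B->CC, C->CA

  step 0 ⇒ step 1: CACA ⇒ CA·AB·CA·AB
    A ↦ AB
    C ↦ CA
    B ↦ CC  (constrained at step 1)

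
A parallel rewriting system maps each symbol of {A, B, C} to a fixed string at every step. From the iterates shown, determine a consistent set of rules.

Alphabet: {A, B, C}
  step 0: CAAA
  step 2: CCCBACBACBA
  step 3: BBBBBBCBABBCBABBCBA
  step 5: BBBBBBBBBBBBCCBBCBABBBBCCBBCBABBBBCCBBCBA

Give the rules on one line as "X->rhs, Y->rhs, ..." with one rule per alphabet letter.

  step 2 ⇒ step 3: CCCBACBACBA ⇒ BB·BB·BB·C·BA·BB·C·BA·BB·C·BA
    A ↦ BA
    B ↦ C
    C ↦ BB

A->BA, B->C, C->BB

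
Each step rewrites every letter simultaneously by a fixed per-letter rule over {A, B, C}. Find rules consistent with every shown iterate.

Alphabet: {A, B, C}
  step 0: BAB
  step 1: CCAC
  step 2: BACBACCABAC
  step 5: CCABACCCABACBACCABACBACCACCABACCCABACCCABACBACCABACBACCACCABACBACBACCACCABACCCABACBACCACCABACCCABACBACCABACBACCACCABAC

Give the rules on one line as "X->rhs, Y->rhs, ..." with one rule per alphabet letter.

  step 1 ⇒ step 2: CCAC ⇒ BAC·BAC·CA·BAC
    A ↦ CA
    C ↦ BAC
  step 0 ⇒ step 1: BAB ⇒ C·CA·C
    B ↦ C

A->CA, B->C, C->BAC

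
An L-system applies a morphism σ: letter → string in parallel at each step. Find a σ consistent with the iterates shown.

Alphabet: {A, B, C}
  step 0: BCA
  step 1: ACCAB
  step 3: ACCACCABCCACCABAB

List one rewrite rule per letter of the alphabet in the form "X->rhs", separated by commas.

A->B, B->A, C->CCA

  step 0 ⇒ step 1: BCA ⇒ A·CCA·B
    A ↦ B
    B ↦ A
    C ↦ CCA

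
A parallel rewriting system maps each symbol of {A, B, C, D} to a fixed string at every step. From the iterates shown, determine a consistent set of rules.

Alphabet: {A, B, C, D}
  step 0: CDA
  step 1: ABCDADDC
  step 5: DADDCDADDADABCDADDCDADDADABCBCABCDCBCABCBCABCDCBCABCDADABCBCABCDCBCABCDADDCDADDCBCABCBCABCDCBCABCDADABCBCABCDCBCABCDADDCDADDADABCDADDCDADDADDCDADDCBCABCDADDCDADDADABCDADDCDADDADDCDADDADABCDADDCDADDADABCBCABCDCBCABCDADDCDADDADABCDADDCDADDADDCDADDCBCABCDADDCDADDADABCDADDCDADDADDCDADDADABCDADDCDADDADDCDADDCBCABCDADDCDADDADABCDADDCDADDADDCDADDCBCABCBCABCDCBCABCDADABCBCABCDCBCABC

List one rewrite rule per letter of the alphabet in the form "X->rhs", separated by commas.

A->DC, B->BC, C->ABC, D->DAD

  step 0 ⇒ step 1: CDA ⇒ ABC·DAD·DC
    A ↦ DC
    C ↦ ABC
    D ↦ DAD
    B ↦ BC  (constrained at step 1)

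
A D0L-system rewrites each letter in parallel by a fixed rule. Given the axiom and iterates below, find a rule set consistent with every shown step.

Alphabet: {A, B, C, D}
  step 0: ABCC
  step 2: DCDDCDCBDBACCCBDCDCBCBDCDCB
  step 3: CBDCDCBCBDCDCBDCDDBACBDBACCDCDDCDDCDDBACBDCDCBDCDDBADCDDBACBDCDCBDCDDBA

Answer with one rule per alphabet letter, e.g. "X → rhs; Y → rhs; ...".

A->CC, B->DBA, C->DCD, D->CB

  step 2 ⇒ step 3: DCDDCDCBDBACCCBDCDCBCBDCDCB ⇒ CB·DCD·CB·CB·DCD·CB·DCD·DBA·CB·DBA·CC·DCD·DCD·DCD·DBA·CB·DCD·CB·DCD·DBA·DCD·DBA·CB·DCD·CB·DCD·DBA
    A ↦ CC
    B ↦ DBA
    C ↦ DCD
    D ↦ CB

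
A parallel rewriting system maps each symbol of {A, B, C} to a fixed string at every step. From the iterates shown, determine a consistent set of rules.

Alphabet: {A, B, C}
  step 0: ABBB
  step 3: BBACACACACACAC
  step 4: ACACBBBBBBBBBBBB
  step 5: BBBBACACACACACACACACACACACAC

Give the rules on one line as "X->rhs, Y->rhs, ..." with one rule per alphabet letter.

A->B, B->AC, C->B

  step 4 ⇒ step 5: ACACBBBBBBBBBBBB ⇒ B·B·B·B·AC·AC·AC·AC·AC·AC·AC·AC·AC·AC·AC·AC
    A ↦ B
    B ↦ AC
    C ↦ B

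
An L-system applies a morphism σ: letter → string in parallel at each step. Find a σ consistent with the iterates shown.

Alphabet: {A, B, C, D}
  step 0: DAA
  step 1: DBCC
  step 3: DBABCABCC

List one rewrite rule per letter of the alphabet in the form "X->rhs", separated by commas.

A->C, B->AB, C->A, D->DB

  step 0 ⇒ step 1: DAA ⇒ DB·C·C
    A ↦ C
    D ↦ DB
    B ↦ AB  (constrained at step 1)
    C ↦ A  (constrained at step 1)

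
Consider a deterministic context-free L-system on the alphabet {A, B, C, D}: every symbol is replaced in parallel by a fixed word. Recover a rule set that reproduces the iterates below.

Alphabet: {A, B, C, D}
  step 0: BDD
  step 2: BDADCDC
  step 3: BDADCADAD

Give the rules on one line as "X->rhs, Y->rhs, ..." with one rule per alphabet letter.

  step 2 ⇒ step 3: BDADCDC ⇒ BD·A·DC·A·D·A·D
    A ↦ DC
    B ↦ BD
    C ↦ D
    D ↦ A

A->DC, B->BD, C->D, D->A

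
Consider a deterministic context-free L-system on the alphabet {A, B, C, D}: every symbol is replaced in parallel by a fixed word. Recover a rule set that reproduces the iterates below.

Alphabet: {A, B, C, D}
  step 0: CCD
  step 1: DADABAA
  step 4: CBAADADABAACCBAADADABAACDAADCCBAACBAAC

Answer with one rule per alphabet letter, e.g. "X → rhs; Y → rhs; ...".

  step 0 ⇒ step 1: CCD ⇒ DA·DA·BAA
    C ↦ DA
    D ↦ BAA
    A ↦ C  (constrained at step 1)
    B ↦ AD  (constrained at step 1)

A->C, B->AD, C->DA, D->BAA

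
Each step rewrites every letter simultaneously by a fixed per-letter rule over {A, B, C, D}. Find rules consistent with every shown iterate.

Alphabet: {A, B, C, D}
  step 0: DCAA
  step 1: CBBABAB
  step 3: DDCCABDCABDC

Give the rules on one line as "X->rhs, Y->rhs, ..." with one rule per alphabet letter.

A->AB, B->D, C->BB, D->C

  step 0 ⇒ step 1: DCAA ⇒ C·BB·AB·AB
    A ↦ AB
    C ↦ BB
    D ↦ C
    B ↦ D  (constrained at step 1)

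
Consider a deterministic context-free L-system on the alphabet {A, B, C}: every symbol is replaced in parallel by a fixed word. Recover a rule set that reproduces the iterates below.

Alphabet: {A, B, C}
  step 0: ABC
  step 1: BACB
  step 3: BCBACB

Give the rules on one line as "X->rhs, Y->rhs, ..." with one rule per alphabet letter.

  step 0 ⇒ step 1: ABC ⇒ BA·C·B
    A ↦ BA
    B ↦ C
    C ↦ B

A->BA, B->C, C->B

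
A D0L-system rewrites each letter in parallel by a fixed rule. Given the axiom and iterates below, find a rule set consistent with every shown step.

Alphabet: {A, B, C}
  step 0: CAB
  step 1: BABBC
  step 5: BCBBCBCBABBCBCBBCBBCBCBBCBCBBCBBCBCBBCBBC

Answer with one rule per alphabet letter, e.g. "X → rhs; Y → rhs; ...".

  step 0 ⇒ step 1: CAB ⇒ B·AB·BC
    A ↦ AB
    B ↦ BC
    C ↦ B

A->AB, B->BC, C->B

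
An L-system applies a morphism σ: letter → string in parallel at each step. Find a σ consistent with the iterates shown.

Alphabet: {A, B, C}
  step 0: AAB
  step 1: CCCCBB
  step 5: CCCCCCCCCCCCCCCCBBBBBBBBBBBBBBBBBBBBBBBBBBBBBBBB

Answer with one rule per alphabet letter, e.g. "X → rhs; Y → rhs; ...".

  step 0 ⇒ step 1: AAB ⇒ CC·CC·BB
    A ↦ CC
    B ↦ BB
    C ↦ A  (constrained at step 1)

A->CC, B->BB, C->A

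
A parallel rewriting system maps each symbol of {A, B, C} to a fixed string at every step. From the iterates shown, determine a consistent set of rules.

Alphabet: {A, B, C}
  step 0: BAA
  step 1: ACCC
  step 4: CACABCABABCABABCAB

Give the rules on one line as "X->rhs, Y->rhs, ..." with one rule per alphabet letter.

A->C, B->AC, C->AB

  step 0 ⇒ step 1: BAA ⇒ AC·C·C
    A ↦ C
    B ↦ AC
    C ↦ AB  (constrained at step 1)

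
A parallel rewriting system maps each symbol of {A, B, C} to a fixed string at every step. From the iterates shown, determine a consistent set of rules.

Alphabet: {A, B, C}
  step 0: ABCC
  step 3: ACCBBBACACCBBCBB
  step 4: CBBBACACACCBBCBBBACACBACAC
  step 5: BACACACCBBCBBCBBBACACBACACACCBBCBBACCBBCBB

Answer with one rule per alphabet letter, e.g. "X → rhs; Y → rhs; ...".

A->CB, B->AC, C->B

  step 4 ⇒ step 5: CBBBACACACCBBCBBBACACBACAC ⇒ B·AC·AC·AC·CB·B·CB·B·CB·B·B·AC·AC·B·AC·AC·AC·CB·B·CB·B·AC·CB·B·CB·B
    A ↦ CB
    B ↦ AC
    C ↦ B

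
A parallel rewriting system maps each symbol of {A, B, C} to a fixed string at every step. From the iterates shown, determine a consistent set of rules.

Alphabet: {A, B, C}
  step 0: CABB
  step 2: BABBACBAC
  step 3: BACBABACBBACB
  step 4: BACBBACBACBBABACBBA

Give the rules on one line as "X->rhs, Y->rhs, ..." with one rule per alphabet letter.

  step 3 ⇒ step 4: BACBABACBBACB ⇒ BA·C·B·BA·C·BA·C·B·BA·BA·C·B·BA
    A ↦ C
    B ↦ BA
    C ↦ B

A->C, B->BA, C->B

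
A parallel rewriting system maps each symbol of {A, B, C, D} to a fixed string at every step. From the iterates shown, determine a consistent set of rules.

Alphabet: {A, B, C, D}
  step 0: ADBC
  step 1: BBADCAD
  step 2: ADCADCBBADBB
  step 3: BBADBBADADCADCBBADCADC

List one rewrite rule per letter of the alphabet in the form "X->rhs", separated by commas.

A->B, B->ADC, C->AD, D->B

  step 2 ⇒ step 3: ADCADCBBADBB ⇒ B·B·AD·B·B·AD·ADC·ADC·B·B·ADC·ADC
    A ↦ B
    B ↦ ADC
    C ↦ AD
    D ↦ B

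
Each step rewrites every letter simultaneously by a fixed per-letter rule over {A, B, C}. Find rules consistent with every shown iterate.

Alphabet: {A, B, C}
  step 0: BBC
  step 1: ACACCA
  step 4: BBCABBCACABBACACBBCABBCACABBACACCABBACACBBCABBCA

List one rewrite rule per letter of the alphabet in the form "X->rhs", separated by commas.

  step 0 ⇒ step 1: BBC ⇒ AC·AC·CA
    B ↦ AC
    C ↦ CA
    A ↦ BB  (constrained at step 1)

A->BB, B->AC, C->CA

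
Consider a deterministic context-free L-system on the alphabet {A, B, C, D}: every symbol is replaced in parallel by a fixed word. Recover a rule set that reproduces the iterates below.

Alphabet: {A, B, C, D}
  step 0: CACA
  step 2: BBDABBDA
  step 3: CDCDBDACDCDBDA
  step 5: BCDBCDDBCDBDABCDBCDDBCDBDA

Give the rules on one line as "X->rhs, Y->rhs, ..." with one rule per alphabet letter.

  step 2 ⇒ step 3: BBDABBDA ⇒ CD·CD·B·DA·CD·CD·B·DA
    A ↦ DA
    B ↦ CD
    D ↦ B
    C ↦ D  (constrained at step 0)

A->DA, B->CD, C->D, D->B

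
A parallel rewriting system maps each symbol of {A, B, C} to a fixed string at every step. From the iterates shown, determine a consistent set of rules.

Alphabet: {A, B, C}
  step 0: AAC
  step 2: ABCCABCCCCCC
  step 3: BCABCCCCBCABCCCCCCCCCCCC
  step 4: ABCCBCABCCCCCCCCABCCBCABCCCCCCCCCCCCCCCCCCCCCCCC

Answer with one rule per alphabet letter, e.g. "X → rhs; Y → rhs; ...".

A->BC, B->AB, C->CC

  step 3 ⇒ step 4: BCABCCCCBCABCCCCCCCCCCCC ⇒ AB·CC·BC·AB·CC·CC·CC·CC·AB·CC·BC·AB·CC·CC·CC·CC·CC·CC·CC·CC·CC·CC·CC·CC
    A ↦ BC
    B ↦ AB
    C ↦ CC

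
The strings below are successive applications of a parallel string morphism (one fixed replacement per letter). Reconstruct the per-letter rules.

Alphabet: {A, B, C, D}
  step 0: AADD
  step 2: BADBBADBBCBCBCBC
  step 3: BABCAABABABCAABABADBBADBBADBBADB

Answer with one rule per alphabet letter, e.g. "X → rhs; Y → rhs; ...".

A->BC, B->BA, C->DB, D->AA

  step 2 ⇒ step 3: BADBBADBBCBCBCBC ⇒ BA·BC·AA·BA·BA·BC·AA·BA·BA·DB·BA·DB·BA·DB·BA·DB
    A ↦ BC
    B ↦ BA
    C ↦ DB
    D ↦ AA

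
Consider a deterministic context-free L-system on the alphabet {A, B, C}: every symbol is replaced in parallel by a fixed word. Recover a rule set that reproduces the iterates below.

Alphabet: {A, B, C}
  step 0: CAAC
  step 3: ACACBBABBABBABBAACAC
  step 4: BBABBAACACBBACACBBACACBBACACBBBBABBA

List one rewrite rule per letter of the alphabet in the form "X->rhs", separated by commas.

  step 3 ⇒ step 4: ACACBBABBABBABBAACAC ⇒ BB·A·BB·A·AC·AC·BB·AC·AC·BB·AC·AC·BB·AC·AC·BB·BB·A·BB·A
    A ↦ BB
    B ↦ AC
    C ↦ A

A->BB, B->AC, C->A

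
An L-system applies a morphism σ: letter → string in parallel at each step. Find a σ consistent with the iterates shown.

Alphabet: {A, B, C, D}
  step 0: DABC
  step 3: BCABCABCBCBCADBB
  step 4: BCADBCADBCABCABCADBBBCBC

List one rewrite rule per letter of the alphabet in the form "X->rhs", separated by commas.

  step 3 ⇒ step 4: BCABCABCBCBCADBB ⇒ BC·A·D·BC·A·D·BC·A·BC·A·BC·A·D·BB·BC·BC
    A ↦ D
    B ↦ BC
    C ↦ A
    D ↦ BB

A->D, B->BC, C->A, D->BB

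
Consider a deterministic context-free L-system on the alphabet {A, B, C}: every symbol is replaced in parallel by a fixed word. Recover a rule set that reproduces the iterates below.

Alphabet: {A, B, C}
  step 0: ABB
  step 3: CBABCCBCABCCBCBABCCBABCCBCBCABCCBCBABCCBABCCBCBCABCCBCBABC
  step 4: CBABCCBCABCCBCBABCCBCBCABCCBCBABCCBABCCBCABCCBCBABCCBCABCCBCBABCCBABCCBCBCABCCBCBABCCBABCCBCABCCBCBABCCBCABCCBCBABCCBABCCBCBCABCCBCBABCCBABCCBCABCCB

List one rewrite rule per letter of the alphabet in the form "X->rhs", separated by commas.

  step 3 ⇒ step 4: CBABCCBCABCCBCBABCCBABCCBCBCABCCBCBABCCBABCCBCBCABCCBCBABC ⇒ CB·ABC·CBC·ABC·CB·CB·ABC·CB·CBC·ABC·CB·CB·ABC·CB·ABC·CBC·ABC·CB·CB·ABC·CBC·ABC·CB·CB·ABC·CB·ABC·CB·CBC·ABC·CB·CB·ABC·CB·ABC·CBC·ABC·CB·CB·ABC·CBC·ABC·CB·CB·ABC·CB·ABC·CB·CBC·ABC·CB·CB·ABC·CB·ABC·CBC·ABC·CB
    A ↦ CBC
    B ↦ ABC
    C ↦ CB

A->CBC, B->ABC, C->CB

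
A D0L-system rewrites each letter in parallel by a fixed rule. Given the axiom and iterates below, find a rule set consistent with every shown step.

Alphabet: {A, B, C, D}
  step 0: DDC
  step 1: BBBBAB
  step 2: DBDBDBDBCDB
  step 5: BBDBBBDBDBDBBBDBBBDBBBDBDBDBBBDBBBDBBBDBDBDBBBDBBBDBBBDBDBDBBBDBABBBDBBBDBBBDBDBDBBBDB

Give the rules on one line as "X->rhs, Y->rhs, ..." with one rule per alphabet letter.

  step 1 ⇒ step 2: BBBBAB ⇒ DB·DB·DB·DB·C·DB
    A ↦ C
    B ↦ DB
  step 0 ⇒ step 1: DDC ⇒ BB·BB·AB
    C ↦ AB
  step 0 ⇒ step 1: DDC ⇒ BB·BB·AB
    D ↦ BB

A->C, B->DB, C->AB, D->BB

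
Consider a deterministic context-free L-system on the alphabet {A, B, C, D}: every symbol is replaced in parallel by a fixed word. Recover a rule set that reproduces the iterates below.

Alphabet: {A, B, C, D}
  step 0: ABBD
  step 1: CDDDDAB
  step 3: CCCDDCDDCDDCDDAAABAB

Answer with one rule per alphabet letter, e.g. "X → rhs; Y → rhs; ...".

A->C, B->DD, C->AA, D->AB

  step 0 ⇒ step 1: ABBD ⇒ C·DD·DD·AB
    A ↦ C
    B ↦ DD
    D ↦ AB
    C ↦ AA  (constrained at step 1)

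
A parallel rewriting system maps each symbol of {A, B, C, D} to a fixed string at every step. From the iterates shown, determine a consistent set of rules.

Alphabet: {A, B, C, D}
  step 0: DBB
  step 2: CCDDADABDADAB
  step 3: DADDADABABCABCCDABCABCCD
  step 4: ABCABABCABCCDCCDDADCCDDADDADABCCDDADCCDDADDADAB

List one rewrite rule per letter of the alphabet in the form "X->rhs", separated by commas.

  step 3 ⇒ step 4: DADDADABABCABCCDABCABCCD ⇒ AB·C·AB·AB·C·AB·C·CD·C·CD·DAD·C·CD·DAD·DAD·AB·C·CD·DAD·C·CD·DAD·DAD·AB
    A ↦ C
    B ↦ CD
    C ↦ DAD
    D ↦ AB

A->C, B->CD, C->DAD, D->AB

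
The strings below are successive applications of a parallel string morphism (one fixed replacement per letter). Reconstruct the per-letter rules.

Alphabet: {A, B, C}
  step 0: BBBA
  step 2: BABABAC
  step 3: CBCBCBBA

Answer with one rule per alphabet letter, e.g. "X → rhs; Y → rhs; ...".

  step 2 ⇒ step 3: BABABAC ⇒ C·B·C·B·C·B·BA
    A ↦ B
    B ↦ C
    C ↦ BA

A->B, B->C, C->BA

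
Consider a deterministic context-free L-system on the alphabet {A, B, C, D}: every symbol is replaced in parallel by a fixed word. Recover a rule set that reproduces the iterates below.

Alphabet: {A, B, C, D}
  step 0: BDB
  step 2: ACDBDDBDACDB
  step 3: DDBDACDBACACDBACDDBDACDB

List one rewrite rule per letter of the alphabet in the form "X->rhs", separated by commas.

A->DD, B->DB, C->BD, D->AC

  step 2 ⇒ step 3: ACDBDDBDACDB ⇒ DD·BD·AC·DB·AC·AC·DB·AC·DD·BD·AC·DB
    A ↦ DD
    B ↦ DB
    C ↦ BD
    D ↦ AC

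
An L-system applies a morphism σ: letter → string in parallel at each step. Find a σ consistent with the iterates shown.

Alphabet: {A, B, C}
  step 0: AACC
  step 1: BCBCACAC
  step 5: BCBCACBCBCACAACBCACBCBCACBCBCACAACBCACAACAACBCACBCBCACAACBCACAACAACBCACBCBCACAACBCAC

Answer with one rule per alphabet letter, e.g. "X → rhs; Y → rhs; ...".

  step 0 ⇒ step 1: AACC ⇒ BC·BC·AC·AC
    A ↦ BC
    C ↦ AC
    B ↦ A  (constrained at step 1)

A->BC, B->A, C->AC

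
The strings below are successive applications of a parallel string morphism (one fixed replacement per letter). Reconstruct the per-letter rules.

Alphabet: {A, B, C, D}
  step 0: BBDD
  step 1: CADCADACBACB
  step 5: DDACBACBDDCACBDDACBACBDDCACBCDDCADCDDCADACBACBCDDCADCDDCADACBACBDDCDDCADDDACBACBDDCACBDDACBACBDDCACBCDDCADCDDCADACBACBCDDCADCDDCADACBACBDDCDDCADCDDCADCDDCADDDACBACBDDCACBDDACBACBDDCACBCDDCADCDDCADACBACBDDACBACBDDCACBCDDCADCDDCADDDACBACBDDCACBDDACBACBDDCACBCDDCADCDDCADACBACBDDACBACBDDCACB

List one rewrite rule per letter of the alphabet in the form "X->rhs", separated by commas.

A->C, B->CAD, C->DD, D->ACB

  step 0 ⇒ step 1: BBDD ⇒ CAD·CAD·ACB·ACB
    B ↦ CAD
    D ↦ ACB
    A ↦ C  (constrained at step 1)
    C ↦ DD  (constrained at step 1)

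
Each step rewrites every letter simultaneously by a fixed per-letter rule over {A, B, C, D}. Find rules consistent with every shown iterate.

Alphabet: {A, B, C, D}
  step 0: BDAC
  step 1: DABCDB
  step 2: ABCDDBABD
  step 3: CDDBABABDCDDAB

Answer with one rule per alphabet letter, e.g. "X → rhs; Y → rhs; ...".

A->CD, B->D, C->B, D->AB

  step 2 ⇒ step 3: ABCDDBABD ⇒ CD·D·B·AB·AB·D·CD·D·AB
    A ↦ CD
    B ↦ D
    C ↦ B
    D ↦ AB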